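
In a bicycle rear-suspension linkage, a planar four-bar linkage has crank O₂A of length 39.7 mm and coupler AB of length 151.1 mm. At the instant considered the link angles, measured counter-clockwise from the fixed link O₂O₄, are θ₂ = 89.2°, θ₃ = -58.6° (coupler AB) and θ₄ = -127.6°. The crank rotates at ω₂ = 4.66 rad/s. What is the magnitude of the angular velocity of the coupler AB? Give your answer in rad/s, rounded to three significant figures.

ω₂ = 4.66 rad/s
Differentiating the loop-closure r₂e^{iθ₂}+r₃e^{iθ₃}=r₁+r₄e^{iθ₄} gives r₂ω₂e^{iθ₂}+r₃ω₃e^{iθ₃}=r₄ω₄e^{iθ₄}.
Eliminating the other unknown: ω₃ = r₂ω₂ sin(θ₄−θ₂) / [r₃ sin(θ₃−θ₄)].
Numerator sine = +0.59902; denominator sine = +0.93358.
Result = 0.0397·4.66·(+0.59902) / (0.1511·(+0.93358)) = +0.7856 rad/s; magnitude 0.7856 rad/s.

0.786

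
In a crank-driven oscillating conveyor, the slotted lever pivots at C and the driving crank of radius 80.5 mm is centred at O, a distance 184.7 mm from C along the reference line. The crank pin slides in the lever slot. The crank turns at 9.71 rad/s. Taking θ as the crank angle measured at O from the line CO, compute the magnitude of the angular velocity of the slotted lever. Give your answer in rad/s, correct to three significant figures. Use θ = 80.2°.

ω = 9.71 rad/s
Crank pin A relative to C: A = (d + r cosθ, r sinθ); lever angle φ = atan2(r sinθ, d + r cosθ).
Differentiating tanφ: φ̇ = rω(d cosθ + r)/(d² + r² + 2dr cosθ).
d² + r² + 2dr cosθ = |CA|² = 0.0456558 m²;  d cosθ + r = +0.11194 m.
|ω_lever| = |0.0805·9.71·+0.11194| / 0.0456558 = 1.9164 rad/s.

1.92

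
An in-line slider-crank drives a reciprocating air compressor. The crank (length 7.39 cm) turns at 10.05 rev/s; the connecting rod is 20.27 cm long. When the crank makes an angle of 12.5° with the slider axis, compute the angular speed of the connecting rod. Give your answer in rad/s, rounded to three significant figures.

ω = 63.15 rad/s (converted from 10.05 rev/s).
The rod makes angle φ with the slider axis where L sinφ = r sinθ; differentiating, L cosφ·φ̇ = r ω cosθ.
L cosφ = √(L² − r² sin²θ) = 0.20207 m.
|ω_rod| = r ω |cosθ| / √(L² − r² sin²θ) = 0.0739·63.15·0.97630/0.20207 = 22.546 rad/s.

22.5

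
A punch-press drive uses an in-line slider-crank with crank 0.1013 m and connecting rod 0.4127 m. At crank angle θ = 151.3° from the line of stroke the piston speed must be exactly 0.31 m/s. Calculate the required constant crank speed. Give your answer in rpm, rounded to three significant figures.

For an in-line slider-crank, |v_piston| = rω|sinθ|·[1 + r cosθ/√(L² − r² sin²θ)].
With r = 0.1013 m, L = 0.4127 m, θ = 151.3°: the bracketed kinematic factor |dx/dθ| = 0.038099 m.
ω = v/|dx/dθ| = 0.31/0.038099 = 8.1366 rad/s.
N = 60ω/(2π) = 77.699 rpm.

77.7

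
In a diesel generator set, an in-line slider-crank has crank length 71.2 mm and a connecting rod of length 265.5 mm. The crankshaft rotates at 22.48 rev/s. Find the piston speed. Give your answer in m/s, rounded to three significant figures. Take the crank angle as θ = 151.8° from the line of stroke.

3.62

ω = 2π·22.5 = 141.2 rad/s
For an in-line slider-crank, x = r cosθ + √(L² − r² sin²θ), so v = −rω sinθ·[1 + r cosθ/√(L² − r² sin²θ)].
With r = 0.0712 m, L = 0.2655 m, θ = 151.8°: √(L² − r² sin²θ) = 0.26336 m.
v = −0.0712·141.2·0.47255·[1 + 0.0712·-0.88130/0.26336] = -3.62 m/s.
|v| = 3.62 m/s.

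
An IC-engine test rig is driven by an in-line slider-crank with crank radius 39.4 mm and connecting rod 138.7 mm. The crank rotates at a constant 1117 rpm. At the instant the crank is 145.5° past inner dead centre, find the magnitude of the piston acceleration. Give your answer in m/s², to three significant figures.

ω = 2π·1117/60 = 117 rad/s
x(θ) = r cosθ + √(L² − r² sin²θ); with ω constant, a = ω²·d²x/dθ².
d²x/dθ² = −r cosθ − r²(cos2θ)/√u − r⁴ sin²2θ/(4u^{3/2}),  u = L² − r² sin²θ = 0.0187397 m².
Substituting r = 0.0394 m, L = 0.1387 m, θ = 145.5°: d²x/dθ² = +0.028202 m.
a = ω²·d²x/dθ² = (117)²·(+0.028202) = +385.87 m/s²;  |a| = 385.87 m/s².

386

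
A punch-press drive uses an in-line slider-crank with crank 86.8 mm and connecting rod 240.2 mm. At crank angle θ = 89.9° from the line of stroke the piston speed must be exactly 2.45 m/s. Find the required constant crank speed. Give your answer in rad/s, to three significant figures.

For an in-line slider-crank, |v_piston| = rω|sinθ|·[1 + r cosθ/√(L² − r² sin²θ)].
With r = 0.0868 m, L = 0.2402 m, θ = 89.9°: the bracketed kinematic factor |dx/dθ| = 0.086859 m.
ω = v/|dx/dθ| = 2.45/0.086859 = 28.207 rad/s.

28.2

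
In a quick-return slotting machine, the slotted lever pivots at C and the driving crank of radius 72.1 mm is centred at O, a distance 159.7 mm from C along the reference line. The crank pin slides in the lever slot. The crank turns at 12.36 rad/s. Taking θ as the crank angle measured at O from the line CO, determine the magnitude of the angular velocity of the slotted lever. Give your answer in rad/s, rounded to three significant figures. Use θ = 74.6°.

ω = 12.36 rad/s
Crank pin A relative to C: A = (d + r cosθ, r sinθ); lever angle φ = atan2(r sinθ, d + r cosθ).
Differentiating tanφ: φ̇ = rω(d cosθ + r)/(d² + r² + 2dr cosθ).
d² + r² + 2dr cosθ = |CA|² = 0.0368179 m²;  d cosθ + r = +0.11451 m.
|ω_lever| = |0.0721·12.36·+0.11451| / 0.0368179 = 2.7716 rad/s.

2.77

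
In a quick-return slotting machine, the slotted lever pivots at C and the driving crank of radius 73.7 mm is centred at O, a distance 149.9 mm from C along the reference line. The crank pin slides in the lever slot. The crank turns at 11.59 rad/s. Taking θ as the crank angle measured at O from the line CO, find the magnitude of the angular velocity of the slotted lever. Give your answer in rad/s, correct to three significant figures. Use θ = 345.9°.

3.79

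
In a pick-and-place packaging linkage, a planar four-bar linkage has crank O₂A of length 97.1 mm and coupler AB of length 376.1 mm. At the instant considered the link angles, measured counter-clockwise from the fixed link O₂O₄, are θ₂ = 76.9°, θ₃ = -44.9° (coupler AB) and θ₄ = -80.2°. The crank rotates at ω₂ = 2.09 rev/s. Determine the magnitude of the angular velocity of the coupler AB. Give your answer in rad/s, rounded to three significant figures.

2.28

ω₂ = 13.13 rad/s (from 2.09 rev/s).
Differentiating the loop-closure r₂e^{iθ₂}+r₃e^{iθ₃}=r₁+r₄e^{iθ₄} gives r₂ω₂e^{iθ₂}+r₃ω₃e^{iθ₃}=r₄ω₄e^{iθ₄}.
Eliminating the other unknown: ω₃ = r₂ω₂ sin(θ₄−θ₂) / [r₃ sin(θ₃−θ₄)].
Numerator sine = -0.38912; denominator sine = +0.57786.
Result = 0.0971·13.13·(-0.38912) / (0.3761·(+0.57786)) = -2.283 rad/s; magnitude 2.283 rad/s.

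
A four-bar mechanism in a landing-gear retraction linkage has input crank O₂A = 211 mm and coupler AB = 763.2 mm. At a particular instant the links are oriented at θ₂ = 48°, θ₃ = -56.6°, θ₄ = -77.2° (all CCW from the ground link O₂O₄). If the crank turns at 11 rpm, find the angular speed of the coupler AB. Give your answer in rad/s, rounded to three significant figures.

ω₂ = 1.152 rad/s (from 11 rpm).
Differentiating the loop-closure r₂e^{iθ₂}+r₃e^{iθ₃}=r₁+r₄e^{iθ₄} gives r₂ω₂e^{iθ₂}+r₃ω₃e^{iθ₃}=r₄ω₄e^{iθ₄}.
Eliminating the other unknown: ω₃ = r₂ω₂ sin(θ₄−θ₂) / [r₃ sin(θ₃−θ₄)].
Numerator sine = -0.81714; denominator sine = +0.35184.
Result = 0.211·1.152·(-0.81714) / (0.7632·(+0.35184)) = -0.73963 rad/s; magnitude 0.73963 rad/s.

0.740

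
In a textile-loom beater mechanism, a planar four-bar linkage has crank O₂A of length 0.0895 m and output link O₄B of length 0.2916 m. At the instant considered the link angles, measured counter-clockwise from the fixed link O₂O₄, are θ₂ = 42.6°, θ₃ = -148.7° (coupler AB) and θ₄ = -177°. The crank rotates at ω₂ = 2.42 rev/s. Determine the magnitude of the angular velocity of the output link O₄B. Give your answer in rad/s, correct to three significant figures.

1.93

ω₂ = 15.21 rad/s (from 2.42 rev/s).
Differentiating the loop-closure r₂e^{iθ₂}+r₃e^{iθ₃}=r₁+r₄e^{iθ₄} gives r₂ω₂e^{iθ₂}+r₃ω₃e^{iθ₃}=r₄ω₄e^{iθ₄}.
Eliminating the other unknown: ω₄ = r₂ω₂ sin(θ₂−θ₃) / [r₄ sin(θ₄−θ₃)].
Numerator sine = -0.19595; denominator sine = -0.47409.
Result = 0.0895·15.21·(-0.19595) / (0.2916·(-0.47409)) = +1.9289 rad/s; magnitude 1.9289 rad/s.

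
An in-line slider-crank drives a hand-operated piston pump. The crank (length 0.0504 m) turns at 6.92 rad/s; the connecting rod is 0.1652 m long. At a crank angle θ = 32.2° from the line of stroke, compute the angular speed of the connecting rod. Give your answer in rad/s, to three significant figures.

1.81

ω = 6.92 rad/s
The rod makes angle φ with the slider axis where L sinφ = r sinθ; differentiating, L cosφ·φ̇ = r ω cosθ.
L cosφ = √(L² − r² sin²θ) = 0.163 m.
|ω_rod| = r ω |cosθ| / √(L² − r² sin²θ) = 0.0504·6.92·0.84619/0.163 = 1.8106 rad/s.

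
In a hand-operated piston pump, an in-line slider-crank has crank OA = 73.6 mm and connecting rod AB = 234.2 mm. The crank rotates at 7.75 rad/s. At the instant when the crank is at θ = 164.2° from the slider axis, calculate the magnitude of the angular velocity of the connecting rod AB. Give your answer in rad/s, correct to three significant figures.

2.35

ω = 7.75 rad/s
The rod makes angle φ with the slider axis where L sinφ = r sinθ; differentiating, L cosφ·φ̇ = r ω cosθ.
L cosφ = √(L² − r² sin²θ) = 0.23334 m.
|ω_rod| = r ω |cosθ| / √(L² − r² sin²θ) = 0.0736·7.75·0.96222/0.23334 = 2.3521 rad/s.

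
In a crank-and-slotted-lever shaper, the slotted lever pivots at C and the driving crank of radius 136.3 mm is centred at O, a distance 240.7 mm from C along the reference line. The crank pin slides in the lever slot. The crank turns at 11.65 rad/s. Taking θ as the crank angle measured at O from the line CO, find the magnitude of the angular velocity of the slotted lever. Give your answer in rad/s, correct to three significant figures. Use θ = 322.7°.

ω = 11.65 rad/s
Crank pin A relative to C: A = (d + r cosθ, r sinθ); lever angle φ = atan2(r sinθ, d + r cosθ).
Differentiating tanφ: φ̇ = rω(d cosθ + r)/(d² + r² + 2dr cosθ).
d² + r² + 2dr cosθ = |CA|² = 0.128709 m²;  d cosθ + r = +0.32777 m.
|ω_lever| = |0.1363·11.65·+0.32777| / 0.128709 = 4.0437 rad/s.

4.04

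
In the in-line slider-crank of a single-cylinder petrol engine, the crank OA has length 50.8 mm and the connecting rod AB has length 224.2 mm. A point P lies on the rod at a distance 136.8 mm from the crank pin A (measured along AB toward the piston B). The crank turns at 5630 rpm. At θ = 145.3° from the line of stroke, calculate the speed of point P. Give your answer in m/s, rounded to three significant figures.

ω = 589.6 rad/s.  Crank-pin speed |V_A| = rω = 29.95 m/s, perpendicular to OA.
Rod angle: sinφ = −(r/L) sinθ ⇒ φ = -7.411°; ω_rod = −rω cosθ/√(L²−r²sin²θ) = +110.75 rad/s.
V_P = V_A + ω_rod × AP, with AP = 0.1368 m along the rod.
Components: V_Px = −rω sinθ − a·ω_rod·sinφ = -15.096 m/s;  V_Py = rω cosθ + a·ω_rod·cosφ = -9.599 m/s.
|V_P| = √(V_Px² + V_Py²) = 17.889 m/s.

17.9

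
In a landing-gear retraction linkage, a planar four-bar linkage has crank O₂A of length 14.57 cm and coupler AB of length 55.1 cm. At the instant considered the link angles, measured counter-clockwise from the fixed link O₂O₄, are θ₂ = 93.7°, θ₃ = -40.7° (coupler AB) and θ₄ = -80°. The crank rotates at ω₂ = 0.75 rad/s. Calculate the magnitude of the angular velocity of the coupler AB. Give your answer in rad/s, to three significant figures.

0.0344

ω₂ = 0.75 rad/s
Differentiating the loop-closure r₂e^{iθ₂}+r₃e^{iθ₃}=r₁+r₄e^{iθ₄} gives r₂ω₂e^{iθ₂}+r₃ω₃e^{iθ₃}=r₄ω₄e^{iθ₄}.
Eliminating the other unknown: ω₃ = r₂ω₂ sin(θ₄−θ₂) / [r₃ sin(θ₃−θ₄)].
Numerator sine = -0.10973; denominator sine = +0.63338.
Result = 0.1457·0.75·(-0.10973) / (0.551·(+0.63338)) = -0.034359 rad/s; magnitude 0.034359 rad/s.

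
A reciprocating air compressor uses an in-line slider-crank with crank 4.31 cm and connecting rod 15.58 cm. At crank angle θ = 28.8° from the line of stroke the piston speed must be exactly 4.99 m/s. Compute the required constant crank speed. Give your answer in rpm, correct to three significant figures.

1840

For an in-line slider-crank, |v_piston| = rω|sinθ|·[1 + r cosθ/√(L² − r² sin²θ)].
With r = 0.0431 m, L = 0.1558 m, θ = 28.8°: the bracketed kinematic factor |dx/dθ| = 0.025842 m.
ω = v/|dx/dθ| = 4.99/0.025842 = 193.09 rad/s.
N = 60ω/(2π) = 1843.9 rpm.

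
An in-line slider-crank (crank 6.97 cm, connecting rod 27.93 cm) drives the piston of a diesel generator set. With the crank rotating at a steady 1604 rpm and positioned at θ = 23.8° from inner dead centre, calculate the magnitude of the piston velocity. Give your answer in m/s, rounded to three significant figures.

ω = 2π·1604/60 = 168 rad/s
For an in-line slider-crank, x = r cosθ + √(L² − r² sin²θ), so v = −rω sinθ·[1 + r cosθ/√(L² − r² sin²θ)].
With r = 0.0697 m, L = 0.2793 m, θ = 23.8°: √(L² − r² sin²θ) = 0.27788 m.
v = −0.0697·168·0.40355·[1 + 0.0697·0.91496/0.27788] = -5.8088 m/s.
|v| = 5.8088 m/s.

5.81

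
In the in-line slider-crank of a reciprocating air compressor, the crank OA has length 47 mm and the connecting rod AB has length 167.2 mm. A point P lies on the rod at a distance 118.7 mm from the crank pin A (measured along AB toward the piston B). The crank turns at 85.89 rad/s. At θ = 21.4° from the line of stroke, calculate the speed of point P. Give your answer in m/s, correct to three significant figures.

ω = 85.89 rad/s.  Crank-pin speed |V_A| = rω = 4.0368 m/s, perpendicular to OA.
Rod angle: sinφ = −(r/L) sinθ ⇒ φ = -5.887°; ω_rod = −rω cosθ/√(L²−r²sin²θ) = -22.598 rad/s.
V_P = V_A + ω_rod × AP, with AP = 0.1187 m along the rod.
Components: V_Px = −rω sinθ − a·ω_rod·sinφ = -1.7481 m/s;  V_Py = rω cosθ + a·ω_rod·cosφ = +1.0902 m/s.
|V_P| = √(V_Px² + V_Py²) = 2.0602 m/s.

2.06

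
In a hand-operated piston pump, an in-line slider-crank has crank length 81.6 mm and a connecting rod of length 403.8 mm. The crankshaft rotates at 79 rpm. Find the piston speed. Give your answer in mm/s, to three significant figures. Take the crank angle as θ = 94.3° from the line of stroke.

663

ω = 2π·79/60 = 8.273 rad/s
For an in-line slider-crank, x = r cosθ + √(L² − r² sin²θ), so v = −rω sinθ·[1 + r cosθ/√(L² − r² sin²θ)].
With r = 0.0816 m, L = 0.4038 m, θ = 94.3°: √(L² − r² sin²θ) = 0.39552 m.
v = −0.0816·8.273·0.99719·[1 + 0.0816·-0.07498/0.39552] = -0.66275 m/s.
|v| = 0.66275 m/s = 662.75 mm/s.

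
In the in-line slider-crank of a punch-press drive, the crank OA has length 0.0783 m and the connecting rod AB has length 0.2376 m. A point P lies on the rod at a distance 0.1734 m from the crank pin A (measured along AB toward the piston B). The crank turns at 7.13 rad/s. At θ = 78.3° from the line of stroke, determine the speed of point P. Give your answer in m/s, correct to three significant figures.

0.576

ω = 7.13 rad/s.  Crank-pin speed |V_A| = rω = 0.55828 m/s, perpendicular to OA.
Rod angle: sinφ = −(r/L) sinθ ⇒ φ = -18.826°; ω_rod = −rω cosθ/√(L²−r²sin²θ) = -0.50341 rad/s.
V_P = V_A + ω_rod × AP, with AP = 0.1734 m along the rod.
Components: V_Px = −rω sinθ − a·ω_rod·sinφ = -0.57485 m/s;  V_Py = rω cosθ + a·ω_rod·cosφ = +0.03059 m/s.
|V_P| = √(V_Px² + V_Py²) = 0.57566 m/s.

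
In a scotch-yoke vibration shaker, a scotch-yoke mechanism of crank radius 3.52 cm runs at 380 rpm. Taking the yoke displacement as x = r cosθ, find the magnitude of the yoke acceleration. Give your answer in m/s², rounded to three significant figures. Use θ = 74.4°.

15.0

ω = 39.79 rad/s (from 380 rpm).
x = r cosθ ⇒ ẍ = −rω² cosθ (ω constant).
|a| = rω²|cosθ| = 0.0352·(39.79)²·|cos 74.4°| = 14.99 m/s².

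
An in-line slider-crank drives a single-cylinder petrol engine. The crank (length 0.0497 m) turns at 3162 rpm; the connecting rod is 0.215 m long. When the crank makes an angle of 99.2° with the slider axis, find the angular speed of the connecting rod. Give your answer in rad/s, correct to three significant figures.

ω = 331.1 rad/s (converted from 3162 rpm).
The rod makes angle φ with the slider axis where L sinφ = r sinθ; differentiating, L cosφ·φ̇ = r ω cosθ.
L cosφ = √(L² − r² sin²θ) = 0.20933 m.
|ω_rod| = r ω |cosθ| / √(L² − r² sin²θ) = 0.0497·331.1·0.15988/0.20933 = 12.569 rad/s.

12.6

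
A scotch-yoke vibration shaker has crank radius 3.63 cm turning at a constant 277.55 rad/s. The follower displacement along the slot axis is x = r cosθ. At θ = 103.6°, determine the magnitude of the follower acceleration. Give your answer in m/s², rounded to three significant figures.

ω = 277.6 rad/s
x = r cosθ ⇒ ẍ = −rω² cosθ (ω constant).
|a| = rω²|cosθ| = 0.0363·(277.6)²·|cos 103.6°| = 657.54 m/s².

658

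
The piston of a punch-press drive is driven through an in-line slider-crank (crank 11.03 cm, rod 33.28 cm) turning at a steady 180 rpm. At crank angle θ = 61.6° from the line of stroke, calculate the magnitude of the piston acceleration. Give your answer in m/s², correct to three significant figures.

ω = 2π·180/60 = 18.85 rad/s
x(θ) = r cosθ + √(L² − r² sin²θ); with ω constant, a = ω²·d²x/dθ².
d²x/dθ² = −r cosθ − r²(cos2θ)/√u − r⁴ sin²2θ/(4u^{3/2}),  u = L² − r² sin²θ = 0.101342 m².
Substituting r = 0.1103 m, L = 0.3328 m, θ = 61.6°: d²x/dθ² = -0.032338 m.
a = ω²·d²x/dθ² = (18.85)²·(-0.032338) = -11.49 m/s²;  |a| = 11.49 m/s².

11.5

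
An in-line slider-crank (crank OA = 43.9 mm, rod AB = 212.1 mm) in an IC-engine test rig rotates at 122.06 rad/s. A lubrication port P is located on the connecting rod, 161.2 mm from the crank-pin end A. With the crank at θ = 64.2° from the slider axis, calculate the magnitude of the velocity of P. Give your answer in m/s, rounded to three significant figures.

ω = 122.1 rad/s.  Crank-pin speed |V_A| = rω = 5.3584 m/s, perpendicular to OA.
Rod angle: sinφ = −(r/L) sinθ ⇒ φ = -10.740°; ω_rod = −rω cosθ/√(L²−r²sin²θ) = -11.192 rad/s.
V_P = V_A + ω_rod × AP, with AP = 0.1612 m along the rod.
Components: V_Px = −rω sinθ − a·ω_rod·sinφ = -5.1605 m/s;  V_Py = rω cosθ + a·ω_rod·cosφ = +0.55967 m/s.
|V_P| = √(V_Px² + V_Py²) = 5.1907 m/s.

5.19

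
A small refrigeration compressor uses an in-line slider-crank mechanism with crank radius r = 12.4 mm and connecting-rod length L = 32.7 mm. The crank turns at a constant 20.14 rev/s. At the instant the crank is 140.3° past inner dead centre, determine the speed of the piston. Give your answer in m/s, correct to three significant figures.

ω = 2π·20.1 = 126.5 rad/s
For an in-line slider-crank, x = r cosθ + √(L² − r² sin²θ), so v = −rω sinθ·[1 + r cosθ/√(L² − r² sin²θ)].
With r = 0.0124 m, L = 0.0327 m, θ = 140.3°: √(L² − r² sin²θ) = 0.031726 m.
v = −0.0124·126.5·0.63877·[1 + 0.0124·-0.76940/0.031726] = -0.7009 m/s.
|v| = 0.7009 m/s.

0.701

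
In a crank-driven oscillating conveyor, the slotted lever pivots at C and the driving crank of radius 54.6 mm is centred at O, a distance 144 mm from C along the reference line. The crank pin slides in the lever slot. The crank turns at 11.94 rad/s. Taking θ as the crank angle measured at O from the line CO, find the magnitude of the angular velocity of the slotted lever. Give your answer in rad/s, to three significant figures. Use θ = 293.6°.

ω = 11.94 rad/s
Crank pin A relative to C: A = (d + r cosθ, r sinθ); lever angle φ = atan2(r sinθ, d + r cosθ).
Differentiating tanφ: φ̇ = rω(d cosθ + r)/(d² + r² + 2dr cosθ).
d² + r² + 2dr cosθ = |CA|² = 0.0300126 m²;  d cosθ + r = +0.11225 m.
|ω_lever| = |0.0546·11.94·+0.11225| / 0.0300126 = 2.4383 rad/s.

2.44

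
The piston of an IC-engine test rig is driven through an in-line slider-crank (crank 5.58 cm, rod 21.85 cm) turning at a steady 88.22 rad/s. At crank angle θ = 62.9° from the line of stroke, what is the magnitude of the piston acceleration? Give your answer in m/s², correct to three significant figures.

ω = 88.22 rad/s
x(θ) = r cosθ + √(L² − r² sin²θ); with ω constant, a = ω²·d²x/dθ².
d²x/dθ² = −r cosθ − r²(cos2θ)/√u − r⁴ sin²2θ/(4u^{3/2}),  u = L² − r² sin²θ = 0.0452748 m².
Substituting r = 0.0558 m, L = 0.2185 m, θ = 62.9°: d²x/dθ² = -0.017025 m.
a = ω²·d²x/dθ² = (88.22)²·(-0.017025) = -132.5 m/s²;  |a| = 132.5 m/s².

133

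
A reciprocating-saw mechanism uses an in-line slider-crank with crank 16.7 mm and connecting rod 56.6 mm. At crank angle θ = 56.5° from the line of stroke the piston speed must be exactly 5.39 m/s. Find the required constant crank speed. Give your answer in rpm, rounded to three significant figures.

3160

For an in-line slider-crank, |v_piston| = rω|sinθ|·[1 + r cosθ/√(L² − r² sin²θ)].
With r = 0.0167 m, L = 0.0566 m, θ = 56.5°: the bracketed kinematic factor |dx/dθ| = 0.016266 m.
ω = v/|dx/dθ| = 5.39/0.016266 = 331.37 rad/s.
N = 60ω/(2π) = 3164.4 rpm.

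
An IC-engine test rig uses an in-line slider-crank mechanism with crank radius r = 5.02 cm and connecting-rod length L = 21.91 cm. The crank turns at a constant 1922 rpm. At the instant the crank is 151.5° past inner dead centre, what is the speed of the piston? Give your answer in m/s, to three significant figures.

ω = 2π·1922/60 = 201.3 rad/s
For an in-line slider-crank, x = r cosθ + √(L² − r² sin²θ), so v = −rω sinθ·[1 + r cosθ/√(L² − r² sin²θ)].
With r = 0.0502 m, L = 0.2191 m, θ = 151.5°: √(L² − r² sin²θ) = 0.21779 m.
v = −0.0502·201.3·0.47716·[1 + 0.0502·-0.87882/0.21779] = -3.8445 m/s.
|v| = 3.8445 m/s.

3.84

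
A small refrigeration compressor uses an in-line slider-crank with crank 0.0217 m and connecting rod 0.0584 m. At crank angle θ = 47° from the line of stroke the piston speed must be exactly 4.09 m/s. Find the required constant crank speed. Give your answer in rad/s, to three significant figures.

For an in-line slider-crank, |v_piston| = rω|sinθ|·[1 + r cosθ/√(L² − r² sin²θ)].
With r = 0.0217 m, L = 0.0584 m, θ = 47°: the bracketed kinematic factor |dx/dθ| = 0.020049 m.
ω = v/|dx/dθ| = 4.09/0.020049 = 204 rad/s.

204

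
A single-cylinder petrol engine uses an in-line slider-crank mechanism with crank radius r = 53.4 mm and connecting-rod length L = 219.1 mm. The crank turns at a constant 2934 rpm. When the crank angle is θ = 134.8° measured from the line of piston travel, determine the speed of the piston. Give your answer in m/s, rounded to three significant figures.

9.61

ω = 2π·2934/60 = 307.2 rad/s
For an in-line slider-crank, x = r cosθ + √(L² − r² sin²θ), so v = −rω sinθ·[1 + r cosθ/√(L² − r² sin²θ)].
With r = 0.0534 m, L = 0.2191 m, θ = 134.8°: √(L² − r² sin²θ) = 0.2158 m.
v = −0.0534·307.2·0.70957·[1 + 0.0534·-0.70463/0.2158] = -9.612 m/s.
|v| = 9.612 m/s.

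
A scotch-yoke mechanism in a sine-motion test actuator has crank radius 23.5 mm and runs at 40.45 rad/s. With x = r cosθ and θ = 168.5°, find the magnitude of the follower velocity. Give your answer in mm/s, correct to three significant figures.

190

ω = 40.45 rad/s
x = r cosθ ⇒ ẋ = −rω sinθ.
|v| = rω|sinθ| = 0.0235·40.45·|sin 168.5°| = 0.18951 m/s = 189.51 mm/s.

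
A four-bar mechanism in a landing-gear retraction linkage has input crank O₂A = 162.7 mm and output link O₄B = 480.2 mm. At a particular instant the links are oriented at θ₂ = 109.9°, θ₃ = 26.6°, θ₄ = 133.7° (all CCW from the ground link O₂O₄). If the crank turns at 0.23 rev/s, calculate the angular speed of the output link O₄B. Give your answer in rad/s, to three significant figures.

0.509

ω₂ = 1.445 rad/s (from 0.23 rev/s).
Differentiating the loop-closure r₂e^{iθ₂}+r₃e^{iθ₃}=r₁+r₄e^{iθ₄} gives r₂ω₂e^{iθ₂}+r₃ω₃e^{iθ₃}=r₄ω₄e^{iθ₄}.
Eliminating the other unknown: ω₄ = r₂ω₂ sin(θ₂−θ₃) / [r₄ sin(θ₄−θ₃)].
Numerator sine = +0.99317; denominator sine = +0.95579.
Result = 0.1627·1.445·(+0.99317) / (0.4802·(+0.95579)) = +0.50878 rad/s; magnitude 0.50878 rad/s.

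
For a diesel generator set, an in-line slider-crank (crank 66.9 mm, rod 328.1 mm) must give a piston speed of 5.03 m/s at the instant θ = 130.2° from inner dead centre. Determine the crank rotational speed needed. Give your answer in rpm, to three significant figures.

1080

For an in-line slider-crank, |v_piston| = rω|sinθ|·[1 + r cosθ/√(L² − r² sin²θ)].
With r = 0.0669 m, L = 0.3281 m, θ = 130.2°: the bracketed kinematic factor |dx/dθ| = 0.04429 m.
ω = v/|dx/dθ| = 5.03/0.04429 = 113.57 rad/s.
N = 60ω/(2π) = 1084.5 rpm.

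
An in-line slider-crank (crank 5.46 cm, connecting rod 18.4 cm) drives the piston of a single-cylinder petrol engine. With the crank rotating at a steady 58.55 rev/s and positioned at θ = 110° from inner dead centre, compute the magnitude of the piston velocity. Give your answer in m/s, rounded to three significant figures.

ω = 2π·58.5 = 367.9 rad/s
For an in-line slider-crank, x = r cosθ + √(L² − r² sin²θ), so v = −rω sinθ·[1 + r cosθ/√(L² − r² sin²θ)].
With r = 0.0546 m, L = 0.184 m, θ = 110°: √(L² − r² sin²θ) = 0.1767 m.
v = −0.0546·367.9·0.93969·[1 + 0.0546·-0.34202/0.1767] = -16.88 m/s.
|v| = 16.88 m/s.

16.9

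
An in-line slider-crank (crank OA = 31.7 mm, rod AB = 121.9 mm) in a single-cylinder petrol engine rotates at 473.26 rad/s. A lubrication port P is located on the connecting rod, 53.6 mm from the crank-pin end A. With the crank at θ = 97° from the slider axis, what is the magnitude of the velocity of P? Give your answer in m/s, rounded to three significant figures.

ω = 473.3 rad/s.  Crank-pin speed |V_A| = rω = 15.002 m/s, perpendicular to OA.
Rod angle: sinφ = −(r/L) sinθ ⇒ φ = -14.958°; ω_rod = −rω cosθ/√(L²−r²sin²θ) = +15.525 rad/s.
V_P = V_A + ω_rod × AP, with AP = 0.0536 m along the rod.
Components: V_Px = −rω sinθ − a·ω_rod·sinφ = -14.676 m/s;  V_Py = rω cosθ + a·ω_rod·cosφ = -1.0244 m/s.
|V_P| = √(V_Px² + V_Py²) = 14.711 m/s.

14.7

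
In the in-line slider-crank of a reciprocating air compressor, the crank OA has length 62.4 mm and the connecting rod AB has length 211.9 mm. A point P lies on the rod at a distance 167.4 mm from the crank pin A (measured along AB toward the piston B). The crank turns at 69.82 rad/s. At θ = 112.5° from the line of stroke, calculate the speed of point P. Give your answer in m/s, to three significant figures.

3.67

ω = 69.82 rad/s.  Crank-pin speed |V_A| = rω = 4.3568 m/s, perpendicular to OA.
Rod angle: sinφ = −(r/L) sinθ ⇒ φ = -15.787°; ω_rod = −rω cosθ/√(L²−r²sin²θ) = +8.1766 rad/s.
V_P = V_A + ω_rod × AP, with AP = 0.1674 m along the rod.
Components: V_Px = −rω sinθ − a·ω_rod·sinφ = -3.6527 m/s;  V_Py = rω cosθ + a·ω_rod·cosφ = -0.35013 m/s.
|V_P| = √(V_Px² + V_Py²) = 3.6695 m/s.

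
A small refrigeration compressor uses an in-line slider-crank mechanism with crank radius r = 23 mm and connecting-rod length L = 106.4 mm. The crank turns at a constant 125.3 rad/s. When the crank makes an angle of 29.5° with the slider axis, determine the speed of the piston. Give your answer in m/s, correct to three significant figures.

1.69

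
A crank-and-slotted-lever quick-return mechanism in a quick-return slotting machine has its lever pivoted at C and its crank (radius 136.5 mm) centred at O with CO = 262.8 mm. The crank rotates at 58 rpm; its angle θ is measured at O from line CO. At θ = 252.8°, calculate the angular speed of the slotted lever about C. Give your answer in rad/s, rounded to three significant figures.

0.733

ω = 6.074 rad/s (from 58 rpm).
Crank pin A relative to C: A = (d + r cosθ, r sinθ); lever angle φ = atan2(r sinθ, d + r cosθ).
Differentiating tanφ: φ̇ = rω(d cosθ + r)/(d² + r² + 2dr cosθ).
d² + r² + 2dr cosθ = |CA|² = 0.0664807 m²;  d cosθ + r = +0.058788 m.
|ω_lever| = |0.1365·6.074·+0.058788| / 0.0664807 = 0.73313 rad/s.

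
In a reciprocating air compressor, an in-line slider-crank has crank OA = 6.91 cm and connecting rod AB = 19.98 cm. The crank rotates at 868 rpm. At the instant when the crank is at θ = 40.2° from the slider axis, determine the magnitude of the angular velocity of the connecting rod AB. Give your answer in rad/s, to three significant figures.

24.6

ω = 90.9 rad/s (converted from 868 rpm).
The rod makes angle φ with the slider axis where L sinφ = r sinθ; differentiating, L cosφ·φ̇ = r ω cosθ.
L cosφ = √(L² − r² sin²θ) = 0.19476 m.
|ω_rod| = r ω |cosθ| / √(L² − r² sin²θ) = 0.0691·90.9·0.76380/0.19476 = 24.632 rad/s.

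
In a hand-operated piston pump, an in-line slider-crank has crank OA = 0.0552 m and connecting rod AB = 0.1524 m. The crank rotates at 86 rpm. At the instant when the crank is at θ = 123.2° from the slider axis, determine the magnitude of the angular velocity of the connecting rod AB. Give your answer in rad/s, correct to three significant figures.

1.87

ω = 9.006 rad/s (converted from 86 rpm).
The rod makes angle φ with the slider axis where L sinφ = r sinθ; differentiating, L cosφ·φ̇ = r ω cosθ.
L cosφ = √(L² − r² sin²θ) = 0.14523 m.
|ω_rod| = r ω |cosθ| / √(L² − r² sin²θ) = 0.0552·9.006·0.54756/0.14523 = 1.8743 rad/s.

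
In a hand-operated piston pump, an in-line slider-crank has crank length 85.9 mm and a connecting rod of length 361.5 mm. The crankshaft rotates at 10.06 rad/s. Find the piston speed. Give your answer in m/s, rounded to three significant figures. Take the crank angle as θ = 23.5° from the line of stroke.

0.420

ω = 10.06 rad/s
For an in-line slider-crank, x = r cosθ + √(L² − r² sin²θ), so v = −rω sinθ·[1 + r cosθ/√(L² − r² sin²θ)].
With r = 0.0859 m, L = 0.3615 m, θ = 23.5°: √(L² − r² sin²θ) = 0.35987 m.
v = −0.0859·10.06·0.39875·[1 + 0.0859·0.91706/0.35987] = -0.42001 m/s.
|v| = 0.42001 m/s.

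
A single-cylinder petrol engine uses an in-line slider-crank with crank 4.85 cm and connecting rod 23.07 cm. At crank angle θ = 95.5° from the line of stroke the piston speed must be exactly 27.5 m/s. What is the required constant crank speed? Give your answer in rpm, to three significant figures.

For an in-line slider-crank, |v_piston| = rω|sinθ|·[1 + r cosθ/√(L² − r² sin²θ)].
With r = 0.0485 m, L = 0.2307 m, θ = 95.5°: the bracketed kinematic factor |dx/dθ| = 0.047282 m.
ω = v/|dx/dθ| = 27.5/0.047282 = 581.62 rad/s.
N = 60ω/(2π) = 5554 rpm.

5550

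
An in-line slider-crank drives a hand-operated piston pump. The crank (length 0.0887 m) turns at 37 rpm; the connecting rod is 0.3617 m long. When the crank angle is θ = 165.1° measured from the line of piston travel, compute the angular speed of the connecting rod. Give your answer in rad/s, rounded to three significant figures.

ω = 3.875 rad/s (converted from 37 rpm).
The rod makes angle φ with the slider axis where L sinφ = r sinθ; differentiating, L cosφ·φ̇ = r ω cosθ.
L cosφ = √(L² − r² sin²θ) = 0.36098 m.
|ω_rod| = r ω |cosθ| / √(L² − r² sin²θ) = 0.0887·3.875·0.96638/0.36098 = 0.92006 rad/s.

0.920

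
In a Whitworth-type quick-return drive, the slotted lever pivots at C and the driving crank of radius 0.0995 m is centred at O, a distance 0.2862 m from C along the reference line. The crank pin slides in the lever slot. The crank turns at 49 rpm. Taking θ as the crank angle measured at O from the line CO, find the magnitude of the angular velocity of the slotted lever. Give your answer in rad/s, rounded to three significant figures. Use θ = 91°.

0.531

ω = 5.131 rad/s (from 49 rpm).
Crank pin A relative to C: A = (d + r cosθ, r sinθ); lever angle φ = atan2(r sinθ, d + r cosθ).
Differentiating tanφ: φ̇ = rω(d cosθ + r)/(d² + r² + 2dr cosθ).
d² + r² + 2dr cosθ = |CA|² = 0.0908167 m²;  d cosθ + r = +0.094505 m.
|ω_lever| = |0.0995·5.131·+0.094505| / 0.0908167 = 0.5313 rad/s.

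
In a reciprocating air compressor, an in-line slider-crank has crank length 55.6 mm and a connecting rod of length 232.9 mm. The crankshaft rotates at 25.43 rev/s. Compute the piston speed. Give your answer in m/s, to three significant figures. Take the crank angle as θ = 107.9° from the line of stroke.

7.82

ω = 2π·25.4 = 159.8 rad/s
For an in-line slider-crank, x = r cosθ + √(L² − r² sin²θ), so v = −rω sinθ·[1 + r cosθ/√(L² − r² sin²θ)].
With r = 0.0556 m, L = 0.2329 m, θ = 107.9°: √(L² − r² sin²θ) = 0.22681 m.
v = −0.0556·159.8·0.95159·[1 + 0.0556·-0.30736/0.22681] = -7.8169 m/s.
|v| = 7.8169 m/s.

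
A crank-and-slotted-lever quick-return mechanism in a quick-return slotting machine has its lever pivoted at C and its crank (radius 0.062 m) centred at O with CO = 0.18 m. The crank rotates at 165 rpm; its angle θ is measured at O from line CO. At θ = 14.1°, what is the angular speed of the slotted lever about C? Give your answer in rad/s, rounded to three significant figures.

4.38

ω = 17.28 rad/s (from 165 rpm).
Crank pin A relative to C: A = (d + r cosθ, r sinθ); lever angle φ = atan2(r sinθ, d + r cosθ).
Differentiating tanφ: φ̇ = rω(d cosθ + r)/(d² + r² + 2dr cosθ).
d² + r² + 2dr cosθ = |CA|² = 0.0578915 m²;  d cosθ + r = +0.23658 m.
|ω_lever| = |0.062·17.28·+0.23658| / 0.0578915 = 4.3779 rad/s.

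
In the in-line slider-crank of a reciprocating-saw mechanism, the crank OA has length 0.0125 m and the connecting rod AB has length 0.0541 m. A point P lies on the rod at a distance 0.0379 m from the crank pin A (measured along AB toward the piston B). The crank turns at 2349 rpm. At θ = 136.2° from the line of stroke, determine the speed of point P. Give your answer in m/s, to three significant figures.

1.99

ω = 246 rad/s.  Crank-pin speed |V_A| = rω = 3.0748 m/s, perpendicular to OA.
Rod angle: sinφ = −(r/L) sinθ ⇒ φ = -9.202°; ω_rod = −rω cosθ/√(L²−r²sin²θ) = +41.557 rad/s.
V_P = V_A + ω_rod × AP, with AP = 0.0379 m along the rod.
Components: V_Px = −rω sinθ − a·ω_rod·sinφ = -1.8763 m/s;  V_Py = rω cosθ + a·ω_rod·cosφ = -0.66456 m/s.
|V_P| = √(V_Px² + V_Py²) = 1.9906 m/s.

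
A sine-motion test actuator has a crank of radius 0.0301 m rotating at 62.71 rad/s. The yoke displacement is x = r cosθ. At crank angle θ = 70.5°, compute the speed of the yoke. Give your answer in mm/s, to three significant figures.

1780

ω = 62.71 rad/s
x = r cosθ ⇒ ẋ = −rω sinθ.
|v| = rω|sinθ| = 0.0301·62.71·|sin 70.5°| = 1.7793 m/s = 1779.3 mm/s.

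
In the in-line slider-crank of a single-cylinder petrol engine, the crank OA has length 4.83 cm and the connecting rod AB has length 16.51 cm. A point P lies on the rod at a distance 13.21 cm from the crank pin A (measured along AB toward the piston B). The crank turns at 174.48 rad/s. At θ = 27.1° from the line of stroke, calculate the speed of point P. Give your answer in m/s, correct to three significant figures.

4.88

ω = 174.5 rad/s.  Crank-pin speed |V_A| = rω = 8.4274 m/s, perpendicular to OA.
Rod angle: sinφ = −(r/L) sinθ ⇒ φ = -7.659°; ω_rod = −rω cosθ/√(L²−r²sin²θ) = -45.849 rad/s.
V_P = V_A + ω_rod × AP, with AP = 0.1321 m along the rod.
Components: V_Px = −rω sinθ − a·ω_rod·sinφ = -4.6462 m/s;  V_Py = rω cosθ + a·ω_rod·cosφ = +1.4995 m/s.
|V_P| = √(V_Px² + V_Py²) = 4.8822 m/s.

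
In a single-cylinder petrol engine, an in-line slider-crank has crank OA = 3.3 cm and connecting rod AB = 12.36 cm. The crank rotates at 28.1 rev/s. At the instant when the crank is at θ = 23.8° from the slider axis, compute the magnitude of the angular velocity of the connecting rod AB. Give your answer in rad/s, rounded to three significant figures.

43.4

ω = 176.6 rad/s (converted from 28.1 rev/s).
The rod makes angle φ with the slider axis where L sinφ = r sinθ; differentiating, L cosφ·φ̇ = r ω cosθ.
L cosφ = √(L² − r² sin²θ) = 0.12288 m.
|ω_rod| = r ω |cosθ| / √(L² − r² sin²θ) = 0.033·176.6·0.91496/0.12288 = 43.383 rad/s.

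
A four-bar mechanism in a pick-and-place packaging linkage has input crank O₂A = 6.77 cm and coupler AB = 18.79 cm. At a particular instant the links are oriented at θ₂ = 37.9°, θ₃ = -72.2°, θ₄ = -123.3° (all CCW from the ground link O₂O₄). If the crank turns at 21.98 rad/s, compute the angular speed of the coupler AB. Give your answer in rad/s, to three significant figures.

ω₂ = 21.98 rad/s
Differentiating the loop-closure r₂e^{iθ₂}+r₃e^{iθ₃}=r₁+r₄e^{iθ₄} gives r₂ω₂e^{iθ₂}+r₃ω₃e^{iθ₃}=r₄ω₄e^{iθ₄}.
Eliminating the other unknown: ω₃ = r₂ω₂ sin(θ₄−θ₂) / [r₃ sin(θ₃−θ₄)].
Numerator sine = -0.32227; denominator sine = +0.77824.
Result = 0.0677·21.98·(-0.32227) / (0.1879·(+0.77824)) = -3.2794 rad/s; magnitude 3.2794 rad/s.

3.28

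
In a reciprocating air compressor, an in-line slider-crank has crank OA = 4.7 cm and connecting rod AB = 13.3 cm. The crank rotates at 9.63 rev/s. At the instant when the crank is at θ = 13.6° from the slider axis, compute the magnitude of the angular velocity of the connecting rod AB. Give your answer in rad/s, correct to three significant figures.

ω = 60.51 rad/s (converted from 9.63 rev/s).
The rod makes angle φ with the slider axis where L sinφ = r sinθ; differentiating, L cosφ·φ̇ = r ω cosθ.
L cosφ = √(L² − r² sin²θ) = 0.13254 m.
|ω_rod| = r ω |cosθ| / √(L² − r² sin²θ) = 0.047·60.51·0.97196/0.13254 = 20.855 rad/s.

20.9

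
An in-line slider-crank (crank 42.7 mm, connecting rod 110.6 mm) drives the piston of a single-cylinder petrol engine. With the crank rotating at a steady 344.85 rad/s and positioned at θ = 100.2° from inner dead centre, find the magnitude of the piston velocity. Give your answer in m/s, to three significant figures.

ω = 344.9 rad/s
For an in-line slider-crank, x = r cosθ + √(L² − r² sin²θ), so v = −rω sinθ·[1 + r cosθ/√(L² − r² sin²θ)].
With r = 0.0427 m, L = 0.1106 m, θ = 100.2°: √(L² − r² sin²θ) = 0.1023 m.
v = −0.0427·344.9·0.98420·[1 + 0.0427·-0.17708/0.1023] = -13.421 m/s.
|v| = 13.421 m/s.

13.4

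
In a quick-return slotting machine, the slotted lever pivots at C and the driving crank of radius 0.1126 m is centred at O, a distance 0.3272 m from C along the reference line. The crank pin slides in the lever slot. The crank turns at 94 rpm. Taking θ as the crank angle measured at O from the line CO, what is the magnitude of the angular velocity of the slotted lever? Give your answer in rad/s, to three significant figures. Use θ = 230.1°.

1.49

ω = 9.844 rad/s (from 94 rpm).
Crank pin A relative to C: A = (d + r cosθ, r sinθ); lever angle φ = atan2(r sinθ, d + r cosθ).
Differentiating tanφ: φ̇ = rω(d cosθ + r)/(d² + r² + 2dr cosθ).
d² + r² + 2dr cosθ = |CA|² = 0.0724731 m²;  d cosθ + r = -0.097282 m.
|ω_lever| = |0.1126·9.844·-0.097282| / 0.0724731 = 1.4878 rad/s.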